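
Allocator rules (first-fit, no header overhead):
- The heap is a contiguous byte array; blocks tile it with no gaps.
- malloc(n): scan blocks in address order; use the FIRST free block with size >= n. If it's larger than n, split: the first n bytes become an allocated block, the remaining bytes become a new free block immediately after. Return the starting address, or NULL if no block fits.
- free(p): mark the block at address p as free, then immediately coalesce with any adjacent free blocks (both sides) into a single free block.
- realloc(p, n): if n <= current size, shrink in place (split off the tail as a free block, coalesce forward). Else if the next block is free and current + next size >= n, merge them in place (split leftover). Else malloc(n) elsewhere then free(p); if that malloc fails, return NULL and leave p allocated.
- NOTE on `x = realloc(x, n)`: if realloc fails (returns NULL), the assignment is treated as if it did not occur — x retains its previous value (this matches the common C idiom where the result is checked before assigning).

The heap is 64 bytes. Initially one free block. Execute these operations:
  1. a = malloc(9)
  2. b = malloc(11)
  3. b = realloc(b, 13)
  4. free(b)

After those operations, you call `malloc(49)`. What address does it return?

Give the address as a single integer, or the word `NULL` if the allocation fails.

Op 1: a = malloc(9) -> a = 0; heap: [0-8 ALLOC][9-63 FREE]
Op 2: b = malloc(11) -> b = 9; heap: [0-8 ALLOC][9-19 ALLOC][20-63 FREE]
Op 3: b = realloc(b, 13) -> b = 9; heap: [0-8 ALLOC][9-21 ALLOC][22-63 FREE]
Op 4: free(b) -> (freed b); heap: [0-8 ALLOC][9-63 FREE]
malloc(49): first-fit scan over [0-8 ALLOC][9-63 FREE] -> 9

Answer: 9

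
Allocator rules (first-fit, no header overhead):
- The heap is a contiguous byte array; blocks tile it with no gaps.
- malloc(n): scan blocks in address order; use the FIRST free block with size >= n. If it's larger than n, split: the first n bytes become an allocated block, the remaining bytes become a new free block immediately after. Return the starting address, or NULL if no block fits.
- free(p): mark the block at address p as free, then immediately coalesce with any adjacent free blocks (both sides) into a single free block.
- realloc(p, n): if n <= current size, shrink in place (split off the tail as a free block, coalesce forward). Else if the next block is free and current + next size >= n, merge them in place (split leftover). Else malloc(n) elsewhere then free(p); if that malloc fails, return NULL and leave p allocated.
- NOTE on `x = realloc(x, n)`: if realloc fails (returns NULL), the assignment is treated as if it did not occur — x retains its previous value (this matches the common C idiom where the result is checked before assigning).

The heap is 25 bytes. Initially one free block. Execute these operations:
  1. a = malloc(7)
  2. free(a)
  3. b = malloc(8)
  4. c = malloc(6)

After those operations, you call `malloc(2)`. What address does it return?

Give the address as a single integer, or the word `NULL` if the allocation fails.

Op 1: a = malloc(7) -> a = 0; heap: [0-6 ALLOC][7-24 FREE]
Op 2: free(a) -> (freed a); heap: [0-24 FREE]
Op 3: b = malloc(8) -> b = 0; heap: [0-7 ALLOC][8-24 FREE]
Op 4: c = malloc(6) -> c = 8; heap: [0-7 ALLOC][8-13 ALLOC][14-24 FREE]
malloc(2): first-fit scan over [0-7 ALLOC][8-13 ALLOC][14-24 FREE] -> 14

Answer: 14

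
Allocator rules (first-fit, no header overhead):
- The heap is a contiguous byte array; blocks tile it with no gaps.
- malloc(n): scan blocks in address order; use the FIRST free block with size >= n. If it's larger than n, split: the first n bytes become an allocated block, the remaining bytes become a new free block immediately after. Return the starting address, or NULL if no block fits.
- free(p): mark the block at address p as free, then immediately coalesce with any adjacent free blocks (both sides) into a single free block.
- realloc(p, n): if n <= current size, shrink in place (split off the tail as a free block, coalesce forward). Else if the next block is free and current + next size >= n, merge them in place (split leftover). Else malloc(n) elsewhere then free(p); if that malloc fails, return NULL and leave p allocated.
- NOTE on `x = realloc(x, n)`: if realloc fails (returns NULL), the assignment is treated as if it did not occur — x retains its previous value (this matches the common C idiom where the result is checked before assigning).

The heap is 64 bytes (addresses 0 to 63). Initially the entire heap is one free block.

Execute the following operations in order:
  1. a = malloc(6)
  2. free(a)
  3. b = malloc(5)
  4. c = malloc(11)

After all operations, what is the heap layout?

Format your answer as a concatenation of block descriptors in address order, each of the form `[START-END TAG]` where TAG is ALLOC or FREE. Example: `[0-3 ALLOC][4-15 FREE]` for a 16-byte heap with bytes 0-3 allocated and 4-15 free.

Op 1: a = malloc(6) -> a = 0; heap: [0-5 ALLOC][6-63 FREE]
Op 2: free(a) -> (freed a); heap: [0-63 FREE]
Op 3: b = malloc(5) -> b = 0; heap: [0-4 ALLOC][5-63 FREE]
Op 4: c = malloc(11) -> c = 5; heap: [0-4 ALLOC][5-15 ALLOC][16-63 FREE]

Answer: [0-4 ALLOC][5-15 ALLOC][16-63 FREE]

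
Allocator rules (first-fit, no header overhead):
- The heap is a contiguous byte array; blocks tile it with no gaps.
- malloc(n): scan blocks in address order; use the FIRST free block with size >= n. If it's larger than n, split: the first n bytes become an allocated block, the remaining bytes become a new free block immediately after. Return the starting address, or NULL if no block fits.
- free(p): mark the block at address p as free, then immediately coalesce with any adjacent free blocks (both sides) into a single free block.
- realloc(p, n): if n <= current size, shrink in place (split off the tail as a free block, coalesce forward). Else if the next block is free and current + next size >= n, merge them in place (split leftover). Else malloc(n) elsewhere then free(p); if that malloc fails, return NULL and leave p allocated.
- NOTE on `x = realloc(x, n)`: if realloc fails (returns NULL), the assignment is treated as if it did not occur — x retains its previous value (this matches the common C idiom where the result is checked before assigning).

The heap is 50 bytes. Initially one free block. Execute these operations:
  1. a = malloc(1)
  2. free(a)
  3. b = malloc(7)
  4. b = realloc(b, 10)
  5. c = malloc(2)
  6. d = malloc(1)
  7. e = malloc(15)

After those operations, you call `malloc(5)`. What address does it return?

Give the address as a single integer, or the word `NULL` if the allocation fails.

Answer: 28

Derivation:
Op 1: a = malloc(1) -> a = 0; heap: [0-0 ALLOC][1-49 FREE]
Op 2: free(a) -> (freed a); heap: [0-49 FREE]
Op 3: b = malloc(7) -> b = 0; heap: [0-6 ALLOC][7-49 FREE]
Op 4: b = realloc(b, 10) -> b = 0; heap: [0-9 ALLOC][10-49 FREE]
Op 5: c = malloc(2) -> c = 10; heap: [0-9 ALLOC][10-11 ALLOC][12-49 FREE]
Op 6: d = malloc(1) -> d = 12; heap: [0-9 ALLOC][10-11 ALLOC][12-12 ALLOC][13-49 FREE]
Op 7: e = malloc(15) -> e = 13; heap: [0-9 ALLOC][10-11 ALLOC][12-12 ALLOC][13-27 ALLOC][28-49 FREE]
malloc(5): first-fit scan over [0-9 ALLOC][10-11 ALLOC][12-12 ALLOC][13-27 ALLOC][28-49 FREE] -> 28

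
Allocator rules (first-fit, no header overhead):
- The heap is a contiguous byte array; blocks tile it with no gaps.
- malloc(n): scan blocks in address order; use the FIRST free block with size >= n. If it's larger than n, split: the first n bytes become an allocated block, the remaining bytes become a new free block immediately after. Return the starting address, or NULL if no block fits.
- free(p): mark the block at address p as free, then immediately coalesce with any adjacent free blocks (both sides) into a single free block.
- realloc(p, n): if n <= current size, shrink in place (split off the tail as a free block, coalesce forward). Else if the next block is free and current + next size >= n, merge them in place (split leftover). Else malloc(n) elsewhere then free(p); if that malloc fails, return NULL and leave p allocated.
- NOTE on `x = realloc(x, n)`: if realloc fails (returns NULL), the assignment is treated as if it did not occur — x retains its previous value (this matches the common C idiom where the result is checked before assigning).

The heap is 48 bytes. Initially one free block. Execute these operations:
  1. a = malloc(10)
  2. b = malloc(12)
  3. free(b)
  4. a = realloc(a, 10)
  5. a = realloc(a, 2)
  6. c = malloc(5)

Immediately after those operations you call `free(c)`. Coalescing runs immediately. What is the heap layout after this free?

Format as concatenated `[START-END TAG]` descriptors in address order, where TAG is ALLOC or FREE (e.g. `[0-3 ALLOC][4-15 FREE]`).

Answer: [0-1 ALLOC][2-47 FREE]

Derivation:
Op 1: a = malloc(10) -> a = 0; heap: [0-9 ALLOC][10-47 FREE]
Op 2: b = malloc(12) -> b = 10; heap: [0-9 ALLOC][10-21 ALLOC][22-47 FREE]
Op 3: free(b) -> (freed b); heap: [0-9 ALLOC][10-47 FREE]
Op 4: a = realloc(a, 10) -> a = 0; heap: [0-9 ALLOC][10-47 FREE]
Op 5: a = realloc(a, 2) -> a = 0; heap: [0-1 ALLOC][2-47 FREE]
Op 6: c = malloc(5) -> c = 2; heap: [0-1 ALLOC][2-6 ALLOC][7-47 FREE]
free(c): c = 2 -> block [2-6 ALLOC]; mark free, coalesce with adjacent free neighbors -> [0-1 ALLOC][2-47 FREE]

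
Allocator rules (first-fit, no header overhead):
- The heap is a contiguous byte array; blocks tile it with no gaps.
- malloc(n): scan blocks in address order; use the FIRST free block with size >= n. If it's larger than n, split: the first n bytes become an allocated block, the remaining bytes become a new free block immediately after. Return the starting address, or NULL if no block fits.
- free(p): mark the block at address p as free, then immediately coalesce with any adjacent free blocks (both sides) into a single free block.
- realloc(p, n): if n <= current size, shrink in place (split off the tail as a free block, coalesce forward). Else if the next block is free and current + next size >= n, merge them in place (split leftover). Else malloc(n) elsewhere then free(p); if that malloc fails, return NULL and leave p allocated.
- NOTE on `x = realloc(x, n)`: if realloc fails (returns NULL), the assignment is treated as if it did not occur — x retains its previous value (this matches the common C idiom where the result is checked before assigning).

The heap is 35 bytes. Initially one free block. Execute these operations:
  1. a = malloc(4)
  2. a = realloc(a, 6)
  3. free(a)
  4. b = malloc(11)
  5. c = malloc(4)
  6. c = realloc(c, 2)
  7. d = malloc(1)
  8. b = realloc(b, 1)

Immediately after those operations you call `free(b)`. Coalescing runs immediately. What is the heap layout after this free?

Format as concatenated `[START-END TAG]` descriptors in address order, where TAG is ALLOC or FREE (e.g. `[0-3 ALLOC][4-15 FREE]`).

Op 1: a = malloc(4) -> a = 0; heap: [0-3 ALLOC][4-34 FREE]
Op 2: a = realloc(a, 6) -> a = 0; heap: [0-5 ALLOC][6-34 FREE]
Op 3: free(a) -> (freed a); heap: [0-34 FREE]
Op 4: b = malloc(11) -> b = 0; heap: [0-10 ALLOC][11-34 FREE]
Op 5: c = malloc(4) -> c = 11; heap: [0-10 ALLOC][11-14 ALLOC][15-34 FREE]
Op 6: c = realloc(c, 2) -> c = 11; heap: [0-10 ALLOC][11-12 ALLOC][13-34 FREE]
Op 7: d = malloc(1) -> d = 13; heap: [0-10 ALLOC][11-12 ALLOC][13-13 ALLOC][14-34 FREE]
Op 8: b = realloc(b, 1) -> b = 0; heap: [0-0 ALLOC][1-10 FREE][11-12 ALLOC][13-13 ALLOC][14-34 FREE]
free(b): b = 0 -> block [0-0 ALLOC]; mark free, coalesce with adjacent free neighbors -> [0-10 FREE][11-12 ALLOC][13-13 ALLOC][14-34 FREE]

Answer: [0-10 FREE][11-12 ALLOC][13-13 ALLOC][14-34 FREE]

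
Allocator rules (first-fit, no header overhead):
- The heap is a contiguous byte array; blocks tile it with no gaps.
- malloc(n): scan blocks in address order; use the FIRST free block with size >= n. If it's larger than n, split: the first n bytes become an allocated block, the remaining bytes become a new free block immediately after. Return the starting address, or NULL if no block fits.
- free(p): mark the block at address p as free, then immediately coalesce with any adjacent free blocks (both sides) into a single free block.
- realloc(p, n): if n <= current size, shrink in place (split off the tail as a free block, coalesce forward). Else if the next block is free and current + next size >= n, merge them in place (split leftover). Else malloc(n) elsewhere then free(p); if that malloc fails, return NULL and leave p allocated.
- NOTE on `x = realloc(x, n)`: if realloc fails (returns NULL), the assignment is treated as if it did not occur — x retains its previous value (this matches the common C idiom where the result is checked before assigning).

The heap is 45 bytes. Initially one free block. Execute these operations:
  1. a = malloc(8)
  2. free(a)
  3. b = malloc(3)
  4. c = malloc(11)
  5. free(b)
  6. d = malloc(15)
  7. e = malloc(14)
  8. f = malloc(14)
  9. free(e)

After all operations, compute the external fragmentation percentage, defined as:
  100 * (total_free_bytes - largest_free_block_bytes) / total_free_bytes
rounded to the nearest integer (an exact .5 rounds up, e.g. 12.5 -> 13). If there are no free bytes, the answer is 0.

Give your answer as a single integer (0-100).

Answer: 16

Derivation:
Op 1: a = malloc(8) -> a = 0; heap: [0-7 ALLOC][8-44 FREE]
Op 2: free(a) -> (freed a); heap: [0-44 FREE]
Op 3: b = malloc(3) -> b = 0; heap: [0-2 ALLOC][3-44 FREE]
Op 4: c = malloc(11) -> c = 3; heap: [0-2 ALLOC][3-13 ALLOC][14-44 FREE]
Op 5: free(b) -> (freed b); heap: [0-2 FREE][3-13 ALLOC][14-44 FREE]
Op 6: d = malloc(15) -> d = 14; heap: [0-2 FREE][3-13 ALLOC][14-28 ALLOC][29-44 FREE]
Op 7: e = malloc(14) -> e = 29; heap: [0-2 FREE][3-13 ALLOC][14-28 ALLOC][29-42 ALLOC][43-44 FREE]
Op 8: f = malloc(14) -> f = NULL; heap: [0-2 FREE][3-13 ALLOC][14-28 ALLOC][29-42 ALLOC][43-44 FREE]
Op 9: free(e) -> (freed e); heap: [0-2 FREE][3-13 ALLOC][14-28 ALLOC][29-44 FREE]
Free blocks: [3 16] total_free=19 largest=16 -> 100*(19-16)/19 = 300/19 ≈ 15.789 -> rounds to 16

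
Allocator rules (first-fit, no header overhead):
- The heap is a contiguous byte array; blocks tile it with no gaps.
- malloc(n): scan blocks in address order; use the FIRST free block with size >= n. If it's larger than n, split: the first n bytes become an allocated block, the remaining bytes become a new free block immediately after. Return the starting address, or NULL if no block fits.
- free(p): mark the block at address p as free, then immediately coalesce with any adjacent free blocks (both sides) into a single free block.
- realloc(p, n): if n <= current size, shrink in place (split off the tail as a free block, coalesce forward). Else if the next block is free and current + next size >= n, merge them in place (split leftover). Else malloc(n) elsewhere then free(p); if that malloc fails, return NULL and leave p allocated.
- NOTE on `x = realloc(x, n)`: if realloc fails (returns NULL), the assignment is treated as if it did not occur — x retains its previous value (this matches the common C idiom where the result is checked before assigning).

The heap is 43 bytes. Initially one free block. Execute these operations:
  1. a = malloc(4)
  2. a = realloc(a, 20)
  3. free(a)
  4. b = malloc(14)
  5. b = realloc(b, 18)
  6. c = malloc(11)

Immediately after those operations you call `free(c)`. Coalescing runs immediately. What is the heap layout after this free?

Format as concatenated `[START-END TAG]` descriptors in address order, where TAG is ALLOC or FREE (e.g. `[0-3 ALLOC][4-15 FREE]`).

Op 1: a = malloc(4) -> a = 0; heap: [0-3 ALLOC][4-42 FREE]
Op 2: a = realloc(a, 20) -> a = 0; heap: [0-19 ALLOC][20-42 FREE]
Op 3: free(a) -> (freed a); heap: [0-42 FREE]
Op 4: b = malloc(14) -> b = 0; heap: [0-13 ALLOC][14-42 FREE]
Op 5: b = realloc(b, 18) -> b = 0; heap: [0-17 ALLOC][18-42 FREE]
Op 6: c = malloc(11) -> c = 18; heap: [0-17 ALLOC][18-28 ALLOC][29-42 FREE]
free(c): c = 18 -> block [18-28 ALLOC]; mark free, coalesce with adjacent free neighbors -> [0-17 ALLOC][18-42 FREE]

Answer: [0-17 ALLOC][18-42 FREE]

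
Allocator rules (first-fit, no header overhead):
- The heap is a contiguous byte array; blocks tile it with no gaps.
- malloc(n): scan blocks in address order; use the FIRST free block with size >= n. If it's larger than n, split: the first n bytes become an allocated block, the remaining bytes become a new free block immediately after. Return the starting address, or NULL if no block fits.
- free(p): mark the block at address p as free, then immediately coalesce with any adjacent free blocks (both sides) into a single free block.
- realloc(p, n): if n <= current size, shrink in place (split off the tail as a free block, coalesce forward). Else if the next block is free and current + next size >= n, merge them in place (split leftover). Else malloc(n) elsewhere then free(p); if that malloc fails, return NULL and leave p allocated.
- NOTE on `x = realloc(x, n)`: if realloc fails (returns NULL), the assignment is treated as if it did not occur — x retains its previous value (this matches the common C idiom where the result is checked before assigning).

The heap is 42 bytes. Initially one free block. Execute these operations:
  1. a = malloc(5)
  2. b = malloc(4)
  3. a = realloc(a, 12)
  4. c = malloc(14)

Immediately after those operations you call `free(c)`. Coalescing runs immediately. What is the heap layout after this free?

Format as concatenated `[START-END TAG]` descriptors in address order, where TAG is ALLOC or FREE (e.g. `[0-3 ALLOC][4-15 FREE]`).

Op 1: a = malloc(5) -> a = 0; heap: [0-4 ALLOC][5-41 FREE]
Op 2: b = malloc(4) -> b = 5; heap: [0-4 ALLOC][5-8 ALLOC][9-41 FREE]
Op 3: a = realloc(a, 12) -> a = 9; heap: [0-4 FREE][5-8 ALLOC][9-20 ALLOC][21-41 FREE]
Op 4: c = malloc(14) -> c = 21; heap: [0-4 FREE][5-8 ALLOC][9-20 ALLOC][21-34 ALLOC][35-41 FREE]
free(c): c = 21 -> block [21-34 ALLOC]; mark free, coalesce with adjacent free neighbors -> [0-4 FREE][5-8 ALLOC][9-20 ALLOC][21-41 FREE]

Answer: [0-4 FREE][5-8 ALLOC][9-20 ALLOC][21-41 FREE]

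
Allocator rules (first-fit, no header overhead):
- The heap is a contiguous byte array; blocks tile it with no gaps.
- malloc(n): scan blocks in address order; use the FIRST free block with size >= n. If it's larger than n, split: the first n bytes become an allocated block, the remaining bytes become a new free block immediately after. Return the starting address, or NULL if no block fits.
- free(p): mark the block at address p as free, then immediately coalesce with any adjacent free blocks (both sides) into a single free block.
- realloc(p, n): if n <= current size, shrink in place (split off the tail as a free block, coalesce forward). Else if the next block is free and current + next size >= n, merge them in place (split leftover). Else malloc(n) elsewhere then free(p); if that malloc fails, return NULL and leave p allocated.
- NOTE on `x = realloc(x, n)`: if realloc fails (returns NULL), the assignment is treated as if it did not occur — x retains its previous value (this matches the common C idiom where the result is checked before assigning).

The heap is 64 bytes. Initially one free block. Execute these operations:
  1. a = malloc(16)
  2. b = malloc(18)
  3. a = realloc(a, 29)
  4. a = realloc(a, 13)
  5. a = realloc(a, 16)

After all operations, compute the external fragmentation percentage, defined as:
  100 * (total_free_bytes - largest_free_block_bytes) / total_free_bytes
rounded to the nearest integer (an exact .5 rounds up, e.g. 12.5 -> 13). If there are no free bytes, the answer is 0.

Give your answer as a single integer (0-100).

Op 1: a = malloc(16) -> a = 0; heap: [0-15 ALLOC][16-63 FREE]
Op 2: b = malloc(18) -> b = 16; heap: [0-15 ALLOC][16-33 ALLOC][34-63 FREE]
Op 3: a = realloc(a, 29) -> a = 34; heap: [0-15 FREE][16-33 ALLOC][34-62 ALLOC][63-63 FREE]
Op 4: a = realloc(a, 13) -> a = 34; heap: [0-15 FREE][16-33 ALLOC][34-46 ALLOC][47-63 FREE]
Op 5: a = realloc(a, 16) -> a = 34; heap: [0-15 FREE][16-33 ALLOC][34-49 ALLOC][50-63 FREE]
Free blocks: [16 14] total_free=30 largest=16 -> 100*(30-16)/30 = 1400/30 ≈ 46.667 -> rounds to 47

Answer: 47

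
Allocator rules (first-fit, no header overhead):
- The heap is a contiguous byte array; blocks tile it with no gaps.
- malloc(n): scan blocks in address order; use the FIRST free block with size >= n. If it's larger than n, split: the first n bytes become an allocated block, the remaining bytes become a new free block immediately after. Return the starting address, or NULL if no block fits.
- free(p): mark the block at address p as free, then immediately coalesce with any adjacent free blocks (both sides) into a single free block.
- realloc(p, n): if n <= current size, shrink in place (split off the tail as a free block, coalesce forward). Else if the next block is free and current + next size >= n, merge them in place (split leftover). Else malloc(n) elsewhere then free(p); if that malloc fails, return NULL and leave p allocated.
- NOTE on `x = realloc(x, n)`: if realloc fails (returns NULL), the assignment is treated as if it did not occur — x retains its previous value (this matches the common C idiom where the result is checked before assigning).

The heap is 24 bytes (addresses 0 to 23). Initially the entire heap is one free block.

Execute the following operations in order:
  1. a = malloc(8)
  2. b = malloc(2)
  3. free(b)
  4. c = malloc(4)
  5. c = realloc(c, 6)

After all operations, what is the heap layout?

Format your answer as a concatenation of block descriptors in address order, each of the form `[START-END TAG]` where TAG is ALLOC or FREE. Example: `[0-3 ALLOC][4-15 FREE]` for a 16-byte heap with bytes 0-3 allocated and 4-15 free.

Op 1: a = malloc(8) -> a = 0; heap: [0-7 ALLOC][8-23 FREE]
Op 2: b = malloc(2) -> b = 8; heap: [0-7 ALLOC][8-9 ALLOC][10-23 FREE]
Op 3: free(b) -> (freed b); heap: [0-7 ALLOC][8-23 FREE]
Op 4: c = malloc(4) -> c = 8; heap: [0-7 ALLOC][8-11 ALLOC][12-23 FREE]
Op 5: c = realloc(c, 6) -> c = 8; heap: [0-7 ALLOC][8-13 ALLOC][14-23 FREE]

Answer: [0-7 ALLOC][8-13 ALLOC][14-23 FREE]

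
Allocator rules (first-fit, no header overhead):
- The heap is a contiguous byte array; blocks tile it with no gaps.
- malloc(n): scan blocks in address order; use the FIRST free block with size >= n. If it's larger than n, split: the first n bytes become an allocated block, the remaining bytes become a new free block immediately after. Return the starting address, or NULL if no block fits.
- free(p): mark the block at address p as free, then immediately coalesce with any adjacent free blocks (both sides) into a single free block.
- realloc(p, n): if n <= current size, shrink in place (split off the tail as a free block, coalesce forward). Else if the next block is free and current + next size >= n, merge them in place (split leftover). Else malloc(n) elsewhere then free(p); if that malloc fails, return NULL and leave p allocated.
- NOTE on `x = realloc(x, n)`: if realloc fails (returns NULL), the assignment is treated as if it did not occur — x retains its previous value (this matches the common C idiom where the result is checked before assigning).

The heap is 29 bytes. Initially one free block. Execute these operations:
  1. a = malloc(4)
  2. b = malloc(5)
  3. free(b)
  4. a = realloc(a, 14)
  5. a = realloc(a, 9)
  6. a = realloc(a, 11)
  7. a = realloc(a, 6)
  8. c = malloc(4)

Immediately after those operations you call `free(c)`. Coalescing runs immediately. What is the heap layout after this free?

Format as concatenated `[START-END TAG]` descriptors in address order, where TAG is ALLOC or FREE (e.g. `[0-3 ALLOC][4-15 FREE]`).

Answer: [0-5 ALLOC][6-28 FREE]

Derivation:
Op 1: a = malloc(4) -> a = 0; heap: [0-3 ALLOC][4-28 FREE]
Op 2: b = malloc(5) -> b = 4; heap: [0-3 ALLOC][4-8 ALLOC][9-28 FREE]
Op 3: free(b) -> (freed b); heap: [0-3 ALLOC][4-28 FREE]
Op 4: a = realloc(a, 14) -> a = 0; heap: [0-13 ALLOC][14-28 FREE]
Op 5: a = realloc(a, 9) -> a = 0; heap: [0-8 ALLOC][9-28 FREE]
Op 6: a = realloc(a, 11) -> a = 0; heap: [0-10 ALLOC][11-28 FREE]
Op 7: a = realloc(a, 6) -> a = 0; heap: [0-5 ALLOC][6-28 FREE]
Op 8: c = malloc(4) -> c = 6; heap: [0-5 ALLOC][6-9 ALLOC][10-28 FREE]
free(c): c = 6 -> block [6-9 ALLOC]; mark free, coalesce with adjacent free neighbors -> [0-5 ALLOC][6-28 FREE]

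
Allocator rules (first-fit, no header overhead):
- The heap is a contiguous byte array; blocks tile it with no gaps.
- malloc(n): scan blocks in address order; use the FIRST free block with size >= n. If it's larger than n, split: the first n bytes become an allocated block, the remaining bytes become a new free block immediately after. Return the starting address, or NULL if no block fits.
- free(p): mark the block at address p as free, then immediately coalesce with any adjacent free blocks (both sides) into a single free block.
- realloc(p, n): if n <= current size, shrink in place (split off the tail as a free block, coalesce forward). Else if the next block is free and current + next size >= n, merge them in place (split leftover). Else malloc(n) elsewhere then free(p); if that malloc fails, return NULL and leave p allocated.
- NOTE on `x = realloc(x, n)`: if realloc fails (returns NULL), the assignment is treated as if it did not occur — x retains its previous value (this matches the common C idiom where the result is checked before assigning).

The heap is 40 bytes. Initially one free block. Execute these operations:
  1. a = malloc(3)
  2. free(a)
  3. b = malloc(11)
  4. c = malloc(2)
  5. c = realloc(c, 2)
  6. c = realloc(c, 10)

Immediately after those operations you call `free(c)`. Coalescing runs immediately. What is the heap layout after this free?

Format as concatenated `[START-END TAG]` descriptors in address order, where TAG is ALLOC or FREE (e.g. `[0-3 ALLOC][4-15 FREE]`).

Answer: [0-10 ALLOC][11-39 FREE]

Derivation:
Op 1: a = malloc(3) -> a = 0; heap: [0-2 ALLOC][3-39 FREE]
Op 2: free(a) -> (freed a); heap: [0-39 FREE]
Op 3: b = malloc(11) -> b = 0; heap: [0-10 ALLOC][11-39 FREE]
Op 4: c = malloc(2) -> c = 11; heap: [0-10 ALLOC][11-12 ALLOC][13-39 FREE]
Op 5: c = realloc(c, 2) -> c = 11; heap: [0-10 ALLOC][11-12 ALLOC][13-39 FREE]
Op 6: c = realloc(c, 10) -> c = 11; heap: [0-10 ALLOC][11-20 ALLOC][21-39 FREE]
free(c): c = 11 -> block [11-20 ALLOC]; mark free, coalesce with adjacent free neighbors -> [0-10 ALLOC][11-39 FREE]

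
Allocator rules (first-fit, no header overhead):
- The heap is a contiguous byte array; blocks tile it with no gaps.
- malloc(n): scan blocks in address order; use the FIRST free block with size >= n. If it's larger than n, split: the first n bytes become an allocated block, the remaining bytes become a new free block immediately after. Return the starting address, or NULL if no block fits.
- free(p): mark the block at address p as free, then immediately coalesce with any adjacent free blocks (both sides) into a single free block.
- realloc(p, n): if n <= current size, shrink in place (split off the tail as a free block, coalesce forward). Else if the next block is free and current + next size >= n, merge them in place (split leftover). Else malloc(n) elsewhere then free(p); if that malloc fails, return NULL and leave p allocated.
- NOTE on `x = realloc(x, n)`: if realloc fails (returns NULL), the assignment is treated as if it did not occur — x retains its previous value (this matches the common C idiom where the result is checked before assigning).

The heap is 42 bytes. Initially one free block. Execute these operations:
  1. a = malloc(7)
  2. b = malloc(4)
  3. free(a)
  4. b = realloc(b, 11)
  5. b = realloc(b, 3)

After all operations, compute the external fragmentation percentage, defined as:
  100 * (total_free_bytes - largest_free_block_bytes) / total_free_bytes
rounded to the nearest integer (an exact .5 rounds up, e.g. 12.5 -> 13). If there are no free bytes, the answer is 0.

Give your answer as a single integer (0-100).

Op 1: a = malloc(7) -> a = 0; heap: [0-6 ALLOC][7-41 FREE]
Op 2: b = malloc(4) -> b = 7; heap: [0-6 ALLOC][7-10 ALLOC][11-41 FREE]
Op 3: free(a) -> (freed a); heap: [0-6 FREE][7-10 ALLOC][11-41 FREE]
Op 4: b = realloc(b, 11) -> b = 7; heap: [0-6 FREE][7-17 ALLOC][18-41 FREE]
Op 5: b = realloc(b, 3) -> b = 7; heap: [0-6 FREE][7-9 ALLOC][10-41 FREE]
Free blocks: [7 32] total_free=39 largest=32 -> 100*(39-32)/39 = 700/39 ≈ 17.949 -> rounds to 18

Answer: 18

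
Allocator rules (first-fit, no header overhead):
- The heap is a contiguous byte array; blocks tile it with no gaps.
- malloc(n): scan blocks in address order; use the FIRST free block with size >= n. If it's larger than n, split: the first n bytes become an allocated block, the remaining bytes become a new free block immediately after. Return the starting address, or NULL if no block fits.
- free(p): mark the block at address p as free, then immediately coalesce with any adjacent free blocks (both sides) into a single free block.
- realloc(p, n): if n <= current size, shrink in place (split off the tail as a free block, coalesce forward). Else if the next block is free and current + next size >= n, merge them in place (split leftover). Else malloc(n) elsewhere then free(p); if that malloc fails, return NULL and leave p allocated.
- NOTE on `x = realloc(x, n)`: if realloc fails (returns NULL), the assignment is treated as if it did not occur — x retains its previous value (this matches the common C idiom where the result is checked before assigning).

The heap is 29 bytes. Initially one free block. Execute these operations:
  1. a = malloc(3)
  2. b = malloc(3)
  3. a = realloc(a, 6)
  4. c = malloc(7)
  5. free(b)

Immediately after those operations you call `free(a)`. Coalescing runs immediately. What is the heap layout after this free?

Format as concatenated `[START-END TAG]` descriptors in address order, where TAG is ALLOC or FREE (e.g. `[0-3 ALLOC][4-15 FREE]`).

Op 1: a = malloc(3) -> a = 0; heap: [0-2 ALLOC][3-28 FREE]
Op 2: b = malloc(3) -> b = 3; heap: [0-2 ALLOC][3-5 ALLOC][6-28 FREE]
Op 3: a = realloc(a, 6) -> a = 6; heap: [0-2 FREE][3-5 ALLOC][6-11 ALLOC][12-28 FREE]
Op 4: c = malloc(7) -> c = 12; heap: [0-2 FREE][3-5 ALLOC][6-11 ALLOC][12-18 ALLOC][19-28 FREE]
Op 5: free(b) -> (freed b); heap: [0-5 FREE][6-11 ALLOC][12-18 ALLOC][19-28 FREE]
free(a): a = 6 -> block [6-11 ALLOC]; mark free, coalesce with adjacent free neighbors -> [0-11 FREE][12-18 ALLOC][19-28 FREE]

Answer: [0-11 FREE][12-18 ALLOC][19-28 FREE]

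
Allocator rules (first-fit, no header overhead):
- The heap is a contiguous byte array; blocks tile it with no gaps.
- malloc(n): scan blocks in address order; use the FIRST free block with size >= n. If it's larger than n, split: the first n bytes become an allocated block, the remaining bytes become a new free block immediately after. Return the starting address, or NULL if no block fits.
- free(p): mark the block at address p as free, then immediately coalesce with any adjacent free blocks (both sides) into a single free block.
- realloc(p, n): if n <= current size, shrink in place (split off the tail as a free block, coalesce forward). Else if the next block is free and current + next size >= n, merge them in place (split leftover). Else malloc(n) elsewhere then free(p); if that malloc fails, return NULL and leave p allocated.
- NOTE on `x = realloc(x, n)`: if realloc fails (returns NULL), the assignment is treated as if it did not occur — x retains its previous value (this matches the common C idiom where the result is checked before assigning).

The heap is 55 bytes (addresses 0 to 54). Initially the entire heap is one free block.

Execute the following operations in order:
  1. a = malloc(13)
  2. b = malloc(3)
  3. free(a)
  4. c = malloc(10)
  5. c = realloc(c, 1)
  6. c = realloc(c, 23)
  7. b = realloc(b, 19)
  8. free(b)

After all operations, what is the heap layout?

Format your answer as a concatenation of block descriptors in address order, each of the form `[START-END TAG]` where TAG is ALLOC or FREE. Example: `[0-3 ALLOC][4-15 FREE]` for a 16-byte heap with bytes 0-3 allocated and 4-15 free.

Answer: [0-15 FREE][16-38 ALLOC][39-54 FREE]

Derivation:
Op 1: a = malloc(13) -> a = 0; heap: [0-12 ALLOC][13-54 FREE]
Op 2: b = malloc(3) -> b = 13; heap: [0-12 ALLOC][13-15 ALLOC][16-54 FREE]
Op 3: free(a) -> (freed a); heap: [0-12 FREE][13-15 ALLOC][16-54 FREE]
Op 4: c = malloc(10) -> c = 0; heap: [0-9 ALLOC][10-12 FREE][13-15 ALLOC][16-54 FREE]
Op 5: c = realloc(c, 1) -> c = 0; heap: [0-0 ALLOC][1-12 FREE][13-15 ALLOC][16-54 FREE]
Op 6: c = realloc(c, 23) -> c = 16; heap: [0-12 FREE][13-15 ALLOC][16-38 ALLOC][39-54 FREE]
Op 7: b = realloc(b, 19) -> NULL (b unchanged); heap: [0-12 FREE][13-15 ALLOC][16-38 ALLOC][39-54 FREE]
Op 8: free(b) -> (freed b); heap: [0-15 FREE][16-38 ALLOC][39-54 FREE]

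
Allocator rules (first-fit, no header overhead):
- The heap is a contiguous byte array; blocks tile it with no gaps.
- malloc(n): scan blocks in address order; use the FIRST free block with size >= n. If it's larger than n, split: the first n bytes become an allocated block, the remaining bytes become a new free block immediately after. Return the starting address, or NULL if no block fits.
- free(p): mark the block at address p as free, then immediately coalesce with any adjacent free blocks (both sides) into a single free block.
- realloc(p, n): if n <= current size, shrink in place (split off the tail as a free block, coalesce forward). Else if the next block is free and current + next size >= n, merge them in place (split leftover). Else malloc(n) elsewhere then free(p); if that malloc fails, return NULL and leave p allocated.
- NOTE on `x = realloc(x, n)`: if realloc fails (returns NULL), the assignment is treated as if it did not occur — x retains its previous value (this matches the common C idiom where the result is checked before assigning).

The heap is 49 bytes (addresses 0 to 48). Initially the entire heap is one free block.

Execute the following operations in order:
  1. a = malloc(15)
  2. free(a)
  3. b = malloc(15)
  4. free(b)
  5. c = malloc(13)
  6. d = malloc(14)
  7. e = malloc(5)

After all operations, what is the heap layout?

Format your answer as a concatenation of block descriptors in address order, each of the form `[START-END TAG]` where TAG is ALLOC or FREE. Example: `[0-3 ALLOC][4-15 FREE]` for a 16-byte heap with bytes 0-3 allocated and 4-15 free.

Answer: [0-12 ALLOC][13-26 ALLOC][27-31 ALLOC][32-48 FREE]

Derivation:
Op 1: a = malloc(15) -> a = 0; heap: [0-14 ALLOC][15-48 FREE]
Op 2: free(a) -> (freed a); heap: [0-48 FREE]
Op 3: b = malloc(15) -> b = 0; heap: [0-14 ALLOC][15-48 FREE]
Op 4: free(b) -> (freed b); heap: [0-48 FREE]
Op 5: c = malloc(13) -> c = 0; heap: [0-12 ALLOC][13-48 FREE]
Op 6: d = malloc(14) -> d = 13; heap: [0-12 ALLOC][13-26 ALLOC][27-48 FREE]
Op 7: e = malloc(5) -> e = 27; heap: [0-12 ALLOC][13-26 ALLOC][27-31 ALLOC][32-48 FREE]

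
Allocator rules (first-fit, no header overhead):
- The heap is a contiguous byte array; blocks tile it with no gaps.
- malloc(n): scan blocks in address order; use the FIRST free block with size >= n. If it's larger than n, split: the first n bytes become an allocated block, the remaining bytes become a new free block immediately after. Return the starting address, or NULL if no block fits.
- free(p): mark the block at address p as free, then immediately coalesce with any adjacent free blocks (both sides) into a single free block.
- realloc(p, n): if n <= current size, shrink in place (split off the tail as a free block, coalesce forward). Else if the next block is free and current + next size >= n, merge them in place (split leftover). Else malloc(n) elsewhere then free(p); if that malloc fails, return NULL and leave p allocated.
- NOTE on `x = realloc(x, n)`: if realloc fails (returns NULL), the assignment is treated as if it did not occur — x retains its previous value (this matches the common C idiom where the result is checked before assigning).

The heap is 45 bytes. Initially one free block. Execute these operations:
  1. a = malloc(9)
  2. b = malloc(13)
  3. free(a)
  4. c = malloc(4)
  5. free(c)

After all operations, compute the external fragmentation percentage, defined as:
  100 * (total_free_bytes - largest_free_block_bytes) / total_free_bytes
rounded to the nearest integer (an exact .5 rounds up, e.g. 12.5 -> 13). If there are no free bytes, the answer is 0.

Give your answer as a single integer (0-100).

Answer: 28

Derivation:
Op 1: a = malloc(9) -> a = 0; heap: [0-8 ALLOC][9-44 FREE]
Op 2: b = malloc(13) -> b = 9; heap: [0-8 ALLOC][9-21 ALLOC][22-44 FREE]
Op 3: free(a) -> (freed a); heap: [0-8 FREE][9-21 ALLOC][22-44 FREE]
Op 4: c = malloc(4) -> c = 0; heap: [0-3 ALLOC][4-8 FREE][9-21 ALLOC][22-44 FREE]
Op 5: free(c) -> (freed c); heap: [0-8 FREE][9-21 ALLOC][22-44 FREE]
Free blocks: [9 23] total_free=32 largest=23 -> 100*(32-23)/32 = 900/32 = 28.125 -> rounds to 28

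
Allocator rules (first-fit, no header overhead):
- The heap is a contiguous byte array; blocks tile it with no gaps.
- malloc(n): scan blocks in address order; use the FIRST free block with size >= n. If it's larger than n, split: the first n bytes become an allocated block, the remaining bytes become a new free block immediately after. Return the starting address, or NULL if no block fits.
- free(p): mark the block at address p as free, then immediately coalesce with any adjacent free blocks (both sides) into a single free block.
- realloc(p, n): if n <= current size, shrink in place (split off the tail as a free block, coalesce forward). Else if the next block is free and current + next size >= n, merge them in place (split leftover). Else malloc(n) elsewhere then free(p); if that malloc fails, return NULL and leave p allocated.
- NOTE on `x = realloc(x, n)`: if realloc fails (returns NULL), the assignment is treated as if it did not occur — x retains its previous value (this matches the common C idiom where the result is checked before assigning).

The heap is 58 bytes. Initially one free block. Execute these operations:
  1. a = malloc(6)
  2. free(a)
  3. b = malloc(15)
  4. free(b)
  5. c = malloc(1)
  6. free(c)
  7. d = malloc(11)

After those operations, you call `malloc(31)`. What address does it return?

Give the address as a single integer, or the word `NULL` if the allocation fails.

Op 1: a = malloc(6) -> a = 0; heap: [0-5 ALLOC][6-57 FREE]
Op 2: free(a) -> (freed a); heap: [0-57 FREE]
Op 3: b = malloc(15) -> b = 0; heap: [0-14 ALLOC][15-57 FREE]
Op 4: free(b) -> (freed b); heap: [0-57 FREE]
Op 5: c = malloc(1) -> c = 0; heap: [0-0 ALLOC][1-57 FREE]
Op 6: free(c) -> (freed c); heap: [0-57 FREE]
Op 7: d = malloc(11) -> d = 0; heap: [0-10 ALLOC][11-57 FREE]
malloc(31): first-fit scan over [0-10 ALLOC][11-57 FREE] -> 11

Answer: 11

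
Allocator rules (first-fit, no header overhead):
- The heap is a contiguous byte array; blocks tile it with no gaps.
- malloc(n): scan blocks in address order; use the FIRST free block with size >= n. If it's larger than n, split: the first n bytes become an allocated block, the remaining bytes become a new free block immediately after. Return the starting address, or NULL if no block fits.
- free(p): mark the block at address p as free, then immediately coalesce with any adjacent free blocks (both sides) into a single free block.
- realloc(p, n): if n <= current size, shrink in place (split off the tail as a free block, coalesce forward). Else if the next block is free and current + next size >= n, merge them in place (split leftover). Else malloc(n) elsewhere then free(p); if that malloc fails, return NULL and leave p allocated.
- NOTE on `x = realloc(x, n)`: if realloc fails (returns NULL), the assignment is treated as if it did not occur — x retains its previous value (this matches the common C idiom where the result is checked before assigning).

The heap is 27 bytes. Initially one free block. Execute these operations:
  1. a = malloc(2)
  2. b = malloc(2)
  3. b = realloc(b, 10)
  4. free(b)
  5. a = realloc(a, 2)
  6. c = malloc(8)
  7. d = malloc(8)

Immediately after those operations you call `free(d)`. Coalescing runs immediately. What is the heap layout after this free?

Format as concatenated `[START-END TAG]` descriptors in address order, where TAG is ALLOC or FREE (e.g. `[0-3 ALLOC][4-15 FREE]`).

Answer: [0-1 ALLOC][2-9 ALLOC][10-26 FREE]

Derivation:
Op 1: a = malloc(2) -> a = 0; heap: [0-1 ALLOC][2-26 FREE]
Op 2: b = malloc(2) -> b = 2; heap: [0-1 ALLOC][2-3 ALLOC][4-26 FREE]
Op 3: b = realloc(b, 10) -> b = 2; heap: [0-1 ALLOC][2-11 ALLOC][12-26 FREE]
Op 4: free(b) -> (freed b); heap: [0-1 ALLOC][2-26 FREE]
Op 5: a = realloc(a, 2) -> a = 0; heap: [0-1 ALLOC][2-26 FREE]
Op 6: c = malloc(8) -> c = 2; heap: [0-1 ALLOC][2-9 ALLOC][10-26 FREE]
Op 7: d = malloc(8) -> d = 10; heap: [0-1 ALLOC][2-9 ALLOC][10-17 ALLOC][18-26 FREE]
free(d): d = 10 -> block [10-17 ALLOC]; mark free, coalesce with adjacent free neighbors -> [0-1 ALLOC][2-9 ALLOC][10-26 FREE]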